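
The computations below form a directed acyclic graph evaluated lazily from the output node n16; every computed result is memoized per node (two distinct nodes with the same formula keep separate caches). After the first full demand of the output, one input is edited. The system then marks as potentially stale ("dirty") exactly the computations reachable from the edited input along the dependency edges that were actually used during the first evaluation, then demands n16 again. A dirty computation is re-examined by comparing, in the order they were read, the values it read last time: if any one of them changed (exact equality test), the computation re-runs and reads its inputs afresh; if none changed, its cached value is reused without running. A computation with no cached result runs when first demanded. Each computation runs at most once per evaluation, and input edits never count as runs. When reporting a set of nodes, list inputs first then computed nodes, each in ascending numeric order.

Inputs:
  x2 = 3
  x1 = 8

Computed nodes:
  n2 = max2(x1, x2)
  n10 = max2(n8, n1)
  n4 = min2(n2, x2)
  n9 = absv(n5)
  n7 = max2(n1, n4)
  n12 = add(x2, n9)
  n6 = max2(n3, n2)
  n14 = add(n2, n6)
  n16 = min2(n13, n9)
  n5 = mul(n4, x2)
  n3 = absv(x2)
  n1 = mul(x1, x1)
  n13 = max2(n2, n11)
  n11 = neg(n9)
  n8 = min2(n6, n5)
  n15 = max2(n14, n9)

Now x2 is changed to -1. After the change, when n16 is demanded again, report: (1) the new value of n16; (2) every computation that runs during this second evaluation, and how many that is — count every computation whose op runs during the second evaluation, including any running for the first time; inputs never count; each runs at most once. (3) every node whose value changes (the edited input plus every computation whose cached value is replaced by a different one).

First demand of the output computes:
  n2 = max2(8, 3) = 8
  n4 = min2(8, 3) = 3
  n5 = mul(3, 3) = 9
  n9 = absv(9) = 9
  n11 = neg(9) = -9
  n13 = max2(8, -9) = 8
  n16 = min2(8, 9) = 8

After the edit, cleaning proceeds:
  n2: a read changed (x2 3->-1) — executes, giving 8 — identical to its old value.
  n4: a read changed (x2 3->-1) — executes, giving -1.
  n5: a read changed (n4 3->-1; x2 3->-1) — executes, giving 1.
  n9: a read changed (n5 9->1) — executes, giving 1.
  n11: a read changed (n9 9->1) — executes, giving -1.
  n13: a read changed (n11 -9->-1) — executes, giving 8 — identical to its old value.
  n16: a read changed (n9 9->1) — executes, giving 1.

Demanding n16 again yields 1.
7 computations run: n2, n4, n5, n9, n11, n13, n16.
The nodes whose values change: x2, n4, n5, n9, n11, n16.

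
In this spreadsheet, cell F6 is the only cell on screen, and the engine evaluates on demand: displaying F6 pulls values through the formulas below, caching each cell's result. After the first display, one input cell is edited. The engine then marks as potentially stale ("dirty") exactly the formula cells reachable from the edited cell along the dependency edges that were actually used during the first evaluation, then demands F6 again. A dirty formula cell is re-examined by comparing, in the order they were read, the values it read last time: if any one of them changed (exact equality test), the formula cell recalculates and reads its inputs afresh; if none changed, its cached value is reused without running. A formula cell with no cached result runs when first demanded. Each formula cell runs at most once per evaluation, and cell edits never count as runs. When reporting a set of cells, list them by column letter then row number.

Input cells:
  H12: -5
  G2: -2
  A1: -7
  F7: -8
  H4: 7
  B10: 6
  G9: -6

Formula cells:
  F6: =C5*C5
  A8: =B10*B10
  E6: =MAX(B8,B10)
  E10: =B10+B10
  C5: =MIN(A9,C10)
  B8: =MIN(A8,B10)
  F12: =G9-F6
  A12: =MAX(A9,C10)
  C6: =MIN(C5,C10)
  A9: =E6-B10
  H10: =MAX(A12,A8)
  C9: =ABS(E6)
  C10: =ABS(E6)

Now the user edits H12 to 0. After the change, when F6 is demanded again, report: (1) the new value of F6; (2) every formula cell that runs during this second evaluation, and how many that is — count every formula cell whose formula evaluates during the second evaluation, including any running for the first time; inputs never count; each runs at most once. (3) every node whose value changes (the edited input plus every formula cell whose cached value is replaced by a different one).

Initial pass — values computed on the first demand:
  A8 = 6 * 6 = 36
  B8 = MIN(36, 6) = 6
  E6 = MAX(6, 6) = 6
  A9 = 6 - 6 = 0
  C10 = ABS(6) = 6
  C5 = MIN(0, 6) = 0
  F6 = 0 * 0 = 0

Second demand — change propagation:
  no demanded computation ever read H12, so the edit dirties nothing and nothing runs.

The important point: nothing the output needs ever reads H12, so the edit is invisible to it.

F6 now evaluates to 0.
Run set: none (0 run).
Changed values: H12.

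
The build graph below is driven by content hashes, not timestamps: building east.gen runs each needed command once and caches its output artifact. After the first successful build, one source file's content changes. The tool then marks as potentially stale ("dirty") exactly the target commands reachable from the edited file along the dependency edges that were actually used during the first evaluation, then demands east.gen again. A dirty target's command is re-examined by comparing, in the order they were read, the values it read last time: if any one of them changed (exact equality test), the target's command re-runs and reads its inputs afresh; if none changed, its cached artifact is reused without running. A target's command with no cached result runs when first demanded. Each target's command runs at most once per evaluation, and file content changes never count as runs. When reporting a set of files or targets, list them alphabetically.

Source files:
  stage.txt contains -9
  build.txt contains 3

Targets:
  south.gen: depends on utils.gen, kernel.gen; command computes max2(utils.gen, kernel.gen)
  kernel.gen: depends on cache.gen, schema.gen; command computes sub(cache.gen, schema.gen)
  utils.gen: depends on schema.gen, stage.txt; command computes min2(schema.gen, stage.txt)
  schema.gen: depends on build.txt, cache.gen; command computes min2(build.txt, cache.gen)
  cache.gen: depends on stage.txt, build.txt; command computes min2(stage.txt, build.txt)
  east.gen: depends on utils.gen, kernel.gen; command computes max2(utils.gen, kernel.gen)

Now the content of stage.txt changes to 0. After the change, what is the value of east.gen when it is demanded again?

Initial pass — values computed on the first demand:
  cache.gen = min2(-9, 3) = -9
  schema.gen = min2(3, -9) = -9
  kernel.gen = sub(-9, -9) = 0
  utils.gen = min2(-9, -9) = -9
  east.gen = max2(-9, 0) = 0

Second demand — change propagation:
  cache.gen: re-runs because stage.txt -9->0; new result 0.
  schema.gen: re-runs because cache.gen -9->0; new result 0.
  kernel.gen: re-runs because cache.gen -9->0; schema.gen -9->0; new result 0 (unchanged).
  utils.gen: re-runs because schema.gen -9->0; stage.txt -9->0; new result 0.
  east.gen: re-runs because utils.gen -9->0; new result 0 (unchanged).

east.gen now evaluates to 0.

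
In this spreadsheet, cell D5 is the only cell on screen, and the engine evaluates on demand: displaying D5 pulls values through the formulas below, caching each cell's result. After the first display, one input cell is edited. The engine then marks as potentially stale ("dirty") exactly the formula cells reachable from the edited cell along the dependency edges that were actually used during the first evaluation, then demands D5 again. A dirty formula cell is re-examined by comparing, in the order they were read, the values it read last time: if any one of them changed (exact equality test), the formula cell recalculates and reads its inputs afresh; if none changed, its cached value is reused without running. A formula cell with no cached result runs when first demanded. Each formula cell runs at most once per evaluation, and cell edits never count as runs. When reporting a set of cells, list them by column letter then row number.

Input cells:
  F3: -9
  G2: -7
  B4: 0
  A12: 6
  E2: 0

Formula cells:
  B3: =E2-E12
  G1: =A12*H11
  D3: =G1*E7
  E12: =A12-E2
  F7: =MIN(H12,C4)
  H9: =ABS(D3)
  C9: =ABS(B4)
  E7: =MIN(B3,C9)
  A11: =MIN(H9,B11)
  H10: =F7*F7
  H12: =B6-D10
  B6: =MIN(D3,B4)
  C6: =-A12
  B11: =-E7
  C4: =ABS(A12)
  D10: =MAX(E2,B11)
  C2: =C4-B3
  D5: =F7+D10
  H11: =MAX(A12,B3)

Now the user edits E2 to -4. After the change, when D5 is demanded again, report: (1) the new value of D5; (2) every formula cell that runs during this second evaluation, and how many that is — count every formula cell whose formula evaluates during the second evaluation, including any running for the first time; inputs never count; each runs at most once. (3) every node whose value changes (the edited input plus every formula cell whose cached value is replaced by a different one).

Initial pass — values computed on the first demand:
  C4 = ABS(6) = 6
  C9 = ABS(0) = 0
  E12 = 6 - 0 = 6
  B3 = 0 - 6 = -6
  E7 = MIN(-6, 0) = -6
  B11 = -(-6) = 6
  D10 = MAX(0, 6) = 6
  H11 = MAX(6, -6) = 6
  G1 = 6 * 6 = 36
  D3 = 36 * -6 = -216
  B6 = MIN(-216, 0) = -216
  H12 = -216 - 6 = -222
  F7 = MIN(-222, 6) = -222
  D5 = -222 + 6 = -216

Second demand — change propagation:
  E12: re-runs because E2 0->-4; new result 10.
  B3: re-runs because E2 0->-4; E12 6->10; new result -14.
  E7: re-runs because B3 -6->-14; new result -14.
  B11: re-runs because E7 -6->-14; new result 14.
  D10: re-runs because E2 0->-4; B11 6->14; new result 14.
  H11: re-runs because B3 -6->-14; new result 6 (unchanged).
  G1: re-examined; everything it read last time is the same (A12 unchanged, H11 unchanged) — cache 36 kept, no run.
  D3: re-runs because E7 -6->-14; new result -504.
  B6: re-runs because D3 -216->-504; new result -504.
  H12: re-runs because B6 -216->-504; D10 6->14; new result -518.
  F7: re-runs because H12 -222->-518; new result -518.
  D5: re-runs because F7 -222->-518; D10 6->14; new result -504.

The important point: at G1 every value read last time is unchanged, so the dirty flag clears without a run.

D5 now evaluates to -504.
Run set: B3, B6, B11, D3, D5, D10, E7, E12, F7, H11, H12 (11 run).
Changed values: B3, B6, B11, D3, D5, D10, E2, E7, E12, F7, H12.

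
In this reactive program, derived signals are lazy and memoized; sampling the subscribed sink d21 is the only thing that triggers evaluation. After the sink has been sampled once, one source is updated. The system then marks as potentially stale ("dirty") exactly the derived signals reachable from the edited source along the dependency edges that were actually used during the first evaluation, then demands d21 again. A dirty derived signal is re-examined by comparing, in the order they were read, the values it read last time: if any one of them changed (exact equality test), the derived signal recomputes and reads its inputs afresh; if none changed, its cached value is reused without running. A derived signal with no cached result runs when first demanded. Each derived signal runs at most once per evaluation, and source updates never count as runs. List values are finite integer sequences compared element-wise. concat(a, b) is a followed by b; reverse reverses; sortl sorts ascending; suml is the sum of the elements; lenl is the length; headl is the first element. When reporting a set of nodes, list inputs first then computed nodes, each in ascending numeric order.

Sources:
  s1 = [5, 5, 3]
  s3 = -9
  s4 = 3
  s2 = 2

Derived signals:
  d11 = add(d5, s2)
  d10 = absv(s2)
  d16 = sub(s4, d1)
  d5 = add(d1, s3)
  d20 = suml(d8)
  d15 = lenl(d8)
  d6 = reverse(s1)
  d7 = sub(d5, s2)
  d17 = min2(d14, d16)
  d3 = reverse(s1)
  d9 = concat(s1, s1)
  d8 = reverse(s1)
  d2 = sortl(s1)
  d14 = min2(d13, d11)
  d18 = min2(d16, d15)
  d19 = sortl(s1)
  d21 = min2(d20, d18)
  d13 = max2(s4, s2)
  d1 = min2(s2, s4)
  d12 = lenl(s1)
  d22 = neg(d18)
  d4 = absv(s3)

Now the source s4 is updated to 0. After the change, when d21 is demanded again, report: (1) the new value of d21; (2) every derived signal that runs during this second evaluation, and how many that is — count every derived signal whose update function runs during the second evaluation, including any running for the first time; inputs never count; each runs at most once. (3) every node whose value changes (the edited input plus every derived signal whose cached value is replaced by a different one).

Demanding d21 again yields 0.
4 derived signals run: d1, d16, d18, d21.
The nodes whose values change: s4, d1, d16, d18, d21.

First demand of the output computes:
  d1 = min2(2, 3) = 2
  d8 = reverse([5, 5, 3]) = [3, 5, 5]
  d15 = lenl([3, 5, 5]) = 3
  d16 = sub(3, 2) = 1
  d18 = min2(1, 3) = 1
  d20 = suml([3, 5, 5]) = 13
  d21 = min2(13, 1) = 1

After the edit, cleaning proceeds:
  d1: a read changed (s4 3->0) — executes, giving 0.
  d16: a read changed (s4 3->0; d1 2->0) — executes, giving 0.
  d18: a read changed (d16 1->0) — executes, giving 0.
  d21: a read changed (d18 1->0) — executes, giving 0.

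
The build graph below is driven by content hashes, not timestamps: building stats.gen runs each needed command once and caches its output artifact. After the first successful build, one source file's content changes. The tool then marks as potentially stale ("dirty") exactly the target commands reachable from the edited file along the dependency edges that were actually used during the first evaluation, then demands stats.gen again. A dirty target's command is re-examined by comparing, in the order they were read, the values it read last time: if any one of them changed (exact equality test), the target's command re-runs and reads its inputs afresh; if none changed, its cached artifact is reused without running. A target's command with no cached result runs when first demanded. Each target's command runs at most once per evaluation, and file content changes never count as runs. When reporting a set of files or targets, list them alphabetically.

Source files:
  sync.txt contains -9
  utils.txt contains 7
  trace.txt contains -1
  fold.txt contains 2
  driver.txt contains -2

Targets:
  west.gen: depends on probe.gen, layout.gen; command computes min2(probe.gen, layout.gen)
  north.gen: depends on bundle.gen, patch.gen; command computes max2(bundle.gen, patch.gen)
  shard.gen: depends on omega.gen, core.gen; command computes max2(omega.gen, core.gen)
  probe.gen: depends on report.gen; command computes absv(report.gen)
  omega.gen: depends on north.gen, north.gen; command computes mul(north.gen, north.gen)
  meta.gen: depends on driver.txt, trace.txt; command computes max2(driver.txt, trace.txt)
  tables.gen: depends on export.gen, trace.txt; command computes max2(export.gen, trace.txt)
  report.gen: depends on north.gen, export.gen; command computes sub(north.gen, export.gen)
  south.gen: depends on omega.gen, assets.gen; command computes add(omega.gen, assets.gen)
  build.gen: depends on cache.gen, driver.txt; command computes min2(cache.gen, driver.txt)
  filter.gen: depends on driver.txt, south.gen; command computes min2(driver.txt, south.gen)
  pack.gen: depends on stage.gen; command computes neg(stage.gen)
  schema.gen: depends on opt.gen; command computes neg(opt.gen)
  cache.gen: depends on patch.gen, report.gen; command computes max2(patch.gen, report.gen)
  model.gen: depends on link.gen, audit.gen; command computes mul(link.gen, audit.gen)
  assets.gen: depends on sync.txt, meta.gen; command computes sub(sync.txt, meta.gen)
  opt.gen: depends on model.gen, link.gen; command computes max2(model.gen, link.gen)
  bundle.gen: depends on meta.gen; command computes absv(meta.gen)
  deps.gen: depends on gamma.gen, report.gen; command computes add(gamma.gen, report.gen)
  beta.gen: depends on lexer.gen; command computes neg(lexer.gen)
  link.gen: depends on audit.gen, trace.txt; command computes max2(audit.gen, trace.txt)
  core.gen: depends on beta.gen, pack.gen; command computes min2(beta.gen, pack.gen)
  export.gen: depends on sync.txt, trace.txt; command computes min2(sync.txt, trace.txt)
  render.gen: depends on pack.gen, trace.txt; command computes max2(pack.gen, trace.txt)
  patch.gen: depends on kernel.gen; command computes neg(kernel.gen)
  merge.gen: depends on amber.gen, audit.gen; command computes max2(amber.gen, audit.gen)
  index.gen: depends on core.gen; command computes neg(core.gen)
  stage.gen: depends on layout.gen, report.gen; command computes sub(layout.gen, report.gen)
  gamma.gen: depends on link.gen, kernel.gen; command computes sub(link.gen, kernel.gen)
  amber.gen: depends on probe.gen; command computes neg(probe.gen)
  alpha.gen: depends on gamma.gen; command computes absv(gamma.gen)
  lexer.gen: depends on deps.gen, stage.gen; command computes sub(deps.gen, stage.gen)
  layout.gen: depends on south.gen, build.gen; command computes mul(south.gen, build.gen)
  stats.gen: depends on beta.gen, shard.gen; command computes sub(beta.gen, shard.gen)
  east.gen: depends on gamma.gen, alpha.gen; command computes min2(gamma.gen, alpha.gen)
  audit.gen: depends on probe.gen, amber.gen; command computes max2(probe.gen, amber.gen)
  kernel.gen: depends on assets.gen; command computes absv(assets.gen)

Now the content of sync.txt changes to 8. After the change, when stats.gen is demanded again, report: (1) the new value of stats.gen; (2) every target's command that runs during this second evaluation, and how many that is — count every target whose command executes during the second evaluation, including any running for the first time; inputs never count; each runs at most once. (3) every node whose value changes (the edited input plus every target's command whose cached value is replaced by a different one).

Initial pass — values computed on the first demand:
  export.gen = min2(-9, -1) = -9
  meta.gen = max2(-2, -1) = -1
  assets.gen = sub(-9, -1) = -8
  bundle.gen = absv(-1) = 1
  kernel.gen = absv(-8) = 8
  patch.gen = neg(8) = -8
  north.gen = max2(1, -8) = 1
  omega.gen = mul(1, 1) = 1
  report.gen = sub(1, -9) = 10
  cache.gen = max2(-8, 10) = 10
  build.gen = min2(10, -2) = -2
  probe.gen = absv(10) = 10
  amber.gen = neg(10) = -10
  audit.gen = max2(10, -10) = 10
  link.gen = max2(10, -1) = 10
  gamma.gen = sub(10, 8) = 2
  deps.gen = add(2, 10) = 12
  south.gen = add(1, -8) = -7
  layout.gen = mul(-7, -2) = 14
  stage.gen = sub(14, 10) = 4
  lexer.gen = sub(12, 4) = 8
  beta.gen = neg(8) = -8
  pack.gen = neg(4) = -4
  core.gen = min2(-8, -4) = -8
  shard.gen = max2(1, -8) = 1
  stats.gen = sub(-8, 1) = -9

Second demand — change propagation:
  assets.gen: re-runs because sync.txt -9->8; new result 9.
  export.gen: re-runs because sync.txt -9->8; new result -1.
  kernel.gen: re-runs because assets.gen -8->9; new result 9.
  patch.gen: re-runs because kernel.gen 8->9; new result -9.
  north.gen: re-runs because patch.gen -8->-9; new result 1 (unchanged).
  omega.gen: re-examined; everything it read last time is the same (north.gen unchanged, north.gen unchanged) — cache 1 kept, no run.
  report.gen: re-runs because export.gen -9->-1; new result 2.
  cache.gen: re-runs because patch.gen -8->-9; report.gen 10->2; new result 2.
  build.gen: re-runs because cache.gen 10->2; new result -2 (unchanged).
  probe.gen: re-runs because report.gen 10->2; new result 2.
  amber.gen: re-runs because probe.gen 10->2; new result -2.
  audit.gen: re-runs because probe.gen 10->2; amber.gen -10->-2; new result 2.
  link.gen: re-runs because audit.gen 10->2; new result 2.
  gamma.gen: re-runs because link.gen 10->2; kernel.gen 8->9; new result -7.
  deps.gen: re-runs because gamma.gen 2->-7; report.gen 10->2; new result -5.
  south.gen: re-runs because assets.gen -8->9; new result 10.
  layout.gen: re-runs because south.gen -7->10; new result -20.
  stage.gen: re-runs because layout.gen 14->-20; report.gen 10->2; new result -22.
  lexer.gen: re-runs because deps.gen 12->-5; stage.gen 4->-22; new result 17.
  beta.gen: re-runs because lexer.gen 8->17; new result -17.
  pack.gen: re-runs because stage.gen 4->-22; new result 22.
  core.gen: re-runs because beta.gen -8->-17; pack.gen -4->22; new result -17.
  shard.gen: re-runs because core.gen -8->-17; new result 1 (unchanged).
  stats.gen: re-runs because beta.gen -8->-17; new result -18.

The important point: at omega.gen every value read last time is unchanged, so the dirty flag clears without a run.

stats.gen now evaluates to -18.
Run set: amber.gen, assets.gen, audit.gen, beta.gen, build.gen, cache.gen, core.gen, deps.gen, export.gen, gamma.gen, kernel.gen, layout.gen, lexer.gen, link.gen, north.gen, pack.gen, patch.gen, probe.gen, report.gen, shard.gen, south.gen, stage.gen, stats.gen (23 run).
Changed values: amber.gen, assets.gen, audit.gen, beta.gen, cache.gen, core.gen, deps.gen, export.gen, gamma.gen, kernel.gen, layout.gen, lexer.gen, link.gen, pack.gen, patch.gen, probe.gen, report.gen, south.gen, stage.gen, stats.gen, sync.txt.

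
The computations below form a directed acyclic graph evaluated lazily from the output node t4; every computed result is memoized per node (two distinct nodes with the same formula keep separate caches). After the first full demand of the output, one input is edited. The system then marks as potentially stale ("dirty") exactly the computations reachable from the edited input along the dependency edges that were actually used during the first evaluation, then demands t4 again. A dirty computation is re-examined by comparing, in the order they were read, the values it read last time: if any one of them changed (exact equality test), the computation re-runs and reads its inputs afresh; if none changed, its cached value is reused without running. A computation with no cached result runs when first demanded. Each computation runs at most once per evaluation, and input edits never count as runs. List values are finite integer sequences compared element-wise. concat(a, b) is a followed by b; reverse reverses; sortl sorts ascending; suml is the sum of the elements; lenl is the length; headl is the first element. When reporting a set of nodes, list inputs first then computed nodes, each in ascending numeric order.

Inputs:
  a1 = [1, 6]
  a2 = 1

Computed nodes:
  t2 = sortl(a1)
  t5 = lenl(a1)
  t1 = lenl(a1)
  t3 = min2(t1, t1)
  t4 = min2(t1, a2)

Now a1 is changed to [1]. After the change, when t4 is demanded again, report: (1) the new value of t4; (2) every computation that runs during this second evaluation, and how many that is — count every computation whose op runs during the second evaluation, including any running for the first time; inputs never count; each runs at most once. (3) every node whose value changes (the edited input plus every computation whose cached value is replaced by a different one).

Demanding t4 again yields 1.
2 computations run: t1, t4.
The nodes whose values change: a1, t1.

First demand of the output computes:
  t1 = lenl([1, 6]) = 2
  t4 = min2(2, 1) = 1

After the edit, cleaning proceeds:
  t1: a read changed (a1 [1, 6]->[1]) — executes, giving 1.
  t4: a read changed (t1 2->1) — executes, giving 1 — identical to its old value.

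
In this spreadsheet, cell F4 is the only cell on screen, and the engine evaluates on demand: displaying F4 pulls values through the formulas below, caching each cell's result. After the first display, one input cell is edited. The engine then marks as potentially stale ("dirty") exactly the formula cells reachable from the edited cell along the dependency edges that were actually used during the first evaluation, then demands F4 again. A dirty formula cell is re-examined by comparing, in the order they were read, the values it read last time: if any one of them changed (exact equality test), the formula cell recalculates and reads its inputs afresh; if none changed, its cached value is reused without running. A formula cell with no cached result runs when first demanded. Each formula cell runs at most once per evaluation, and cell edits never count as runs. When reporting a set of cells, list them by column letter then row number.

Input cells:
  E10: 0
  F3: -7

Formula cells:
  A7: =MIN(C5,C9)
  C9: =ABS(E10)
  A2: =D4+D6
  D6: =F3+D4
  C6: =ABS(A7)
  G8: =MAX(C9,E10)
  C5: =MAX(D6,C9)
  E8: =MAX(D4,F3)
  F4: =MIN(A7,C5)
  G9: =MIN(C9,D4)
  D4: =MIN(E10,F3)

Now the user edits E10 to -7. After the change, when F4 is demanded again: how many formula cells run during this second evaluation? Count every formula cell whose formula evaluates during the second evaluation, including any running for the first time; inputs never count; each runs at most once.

Run set: A7, C5, C9, D4, F4 (5 run).
The important point: at D6 every value read last time is unchanged, so the dirty flag clears without a run.

Initial pass — values computed on the first demand:
  C9 = ABS(0) = 0
  D4 = MIN(0, -7) = -7
  D6 = -7 + -7 = -14
  C5 = MAX(-14, 0) = 0
  A7 = MIN(0, 0) = 0
  F4 = MIN(0, 0) = 0

Second demand — change propagation:
  C9: re-runs because E10 0->-7; new result 7.
  D4: re-runs because E10 0->-7; new result -7 (unchanged).
  D6: re-examined; everything it read last time is the same (F3 unchanged, D4 unchanged) — cache -14 kept, no run.
  C5: re-runs because C9 0->7; new result 7.
  A7: re-runs because C5 0->7; C9 0->7; new result 7.
  F4: re-runs because A7 0->7; C5 0->7; new result 7.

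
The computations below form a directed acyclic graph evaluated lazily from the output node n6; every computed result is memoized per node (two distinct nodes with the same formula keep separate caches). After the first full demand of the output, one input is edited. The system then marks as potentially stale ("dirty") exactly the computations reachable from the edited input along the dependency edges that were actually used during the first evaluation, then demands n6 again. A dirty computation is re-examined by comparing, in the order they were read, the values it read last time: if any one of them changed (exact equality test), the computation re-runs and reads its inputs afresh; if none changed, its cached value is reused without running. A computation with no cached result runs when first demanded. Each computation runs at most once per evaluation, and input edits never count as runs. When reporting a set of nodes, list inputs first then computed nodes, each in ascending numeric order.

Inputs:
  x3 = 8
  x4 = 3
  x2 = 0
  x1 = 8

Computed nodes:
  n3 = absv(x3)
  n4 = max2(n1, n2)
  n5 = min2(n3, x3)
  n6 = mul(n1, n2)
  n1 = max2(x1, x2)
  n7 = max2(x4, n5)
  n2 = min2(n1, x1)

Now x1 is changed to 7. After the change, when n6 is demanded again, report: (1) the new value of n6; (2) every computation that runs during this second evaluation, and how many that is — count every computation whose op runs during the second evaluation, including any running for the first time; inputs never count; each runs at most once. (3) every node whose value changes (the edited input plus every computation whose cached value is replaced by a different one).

Demanding n6 again yields 49.
3 computations run: n1, n2, n6.
The nodes whose values change: x1, n1, n2, n6.

First demand of the output computes:
  n1 = max2(8, 0) = 8
  n2 = min2(8, 8) = 8
  n6 = mul(8, 8) = 64

After the edit, cleaning proceeds:
  n1: a read changed (x1 8->7) — executes, giving 7.
  n2: a read changed (n1 8->7; x1 8->7) — executes, giving 7.
  n6: a read changed (n1 8->7; n2 8->7) — executes, giving 49.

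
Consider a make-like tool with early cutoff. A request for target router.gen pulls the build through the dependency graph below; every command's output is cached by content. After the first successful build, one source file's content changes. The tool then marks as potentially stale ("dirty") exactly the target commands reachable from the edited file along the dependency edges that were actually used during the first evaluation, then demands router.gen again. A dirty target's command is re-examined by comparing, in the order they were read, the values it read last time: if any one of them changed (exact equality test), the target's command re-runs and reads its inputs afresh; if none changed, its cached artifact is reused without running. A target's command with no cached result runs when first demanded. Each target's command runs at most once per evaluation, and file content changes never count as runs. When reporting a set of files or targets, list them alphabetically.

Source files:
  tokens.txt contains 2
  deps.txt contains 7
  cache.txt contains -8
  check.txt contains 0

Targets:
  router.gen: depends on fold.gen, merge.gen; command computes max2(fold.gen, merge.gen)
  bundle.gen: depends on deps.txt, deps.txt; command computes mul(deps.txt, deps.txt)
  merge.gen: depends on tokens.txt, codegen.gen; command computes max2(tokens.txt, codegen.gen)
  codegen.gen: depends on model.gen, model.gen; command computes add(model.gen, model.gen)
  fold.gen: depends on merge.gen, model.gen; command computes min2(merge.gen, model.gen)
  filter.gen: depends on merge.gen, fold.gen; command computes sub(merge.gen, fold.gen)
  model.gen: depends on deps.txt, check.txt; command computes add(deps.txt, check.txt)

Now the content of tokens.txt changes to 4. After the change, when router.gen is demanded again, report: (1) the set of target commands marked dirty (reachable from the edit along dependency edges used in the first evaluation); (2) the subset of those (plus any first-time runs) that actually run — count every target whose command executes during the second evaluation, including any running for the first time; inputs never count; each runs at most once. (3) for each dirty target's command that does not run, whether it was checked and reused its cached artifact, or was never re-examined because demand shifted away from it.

The edit dirties: fold.gen, merge.gen, router.gen.
1 target commands run: merge.gen.
Cache hits after checking: fold.gen, router.gen.
Note the absorption at merge.gen: it re-runs yet its value is the same, leaving the output's value untouched.

First demand of the output computes:
  model.gen = add(7, 0) = 7
  codegen.gen = add(7, 7) = 14
  merge.gen = max2(2, 14) = 14
  fold.gen = min2(14, 7) = 7
  router.gen = max2(7, 14) = 14

After the edit, cleaning proceeds:
  merge.gen: a read changed (tokens.txt 2->4) — executes, giving 14 — identical to its old value.
  fold.gen: dirty, but its reads are unchanged (merge.gen unchanged, model.gen unchanged); cached 7 stands.
  router.gen: dirty, but its reads are unchanged (fold.gen unchanged, merge.gen unchanged); cached 14 stands.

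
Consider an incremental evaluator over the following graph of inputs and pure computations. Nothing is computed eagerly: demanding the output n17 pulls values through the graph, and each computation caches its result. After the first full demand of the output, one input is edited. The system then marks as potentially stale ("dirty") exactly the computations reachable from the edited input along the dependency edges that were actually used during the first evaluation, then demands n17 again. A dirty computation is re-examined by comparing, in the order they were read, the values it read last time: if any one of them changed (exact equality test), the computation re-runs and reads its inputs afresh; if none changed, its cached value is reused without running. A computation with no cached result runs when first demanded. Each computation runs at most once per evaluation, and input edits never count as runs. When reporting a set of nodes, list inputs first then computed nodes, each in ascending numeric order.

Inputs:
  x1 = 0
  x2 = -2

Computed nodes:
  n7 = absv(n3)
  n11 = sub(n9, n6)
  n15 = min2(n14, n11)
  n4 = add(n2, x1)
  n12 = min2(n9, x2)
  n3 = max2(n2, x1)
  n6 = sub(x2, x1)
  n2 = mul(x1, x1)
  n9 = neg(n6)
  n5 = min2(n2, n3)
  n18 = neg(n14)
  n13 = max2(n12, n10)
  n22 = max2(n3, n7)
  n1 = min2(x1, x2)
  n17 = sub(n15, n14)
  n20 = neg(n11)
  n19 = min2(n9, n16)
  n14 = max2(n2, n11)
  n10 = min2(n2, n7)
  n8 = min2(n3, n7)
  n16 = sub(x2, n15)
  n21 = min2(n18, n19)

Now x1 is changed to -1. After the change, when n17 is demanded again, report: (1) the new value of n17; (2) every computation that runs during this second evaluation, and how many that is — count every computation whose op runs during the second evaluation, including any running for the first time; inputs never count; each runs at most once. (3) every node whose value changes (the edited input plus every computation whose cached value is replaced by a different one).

Initial pass — values computed on the first demand:
  n2 = mul(0, 0) = 0
  n6 = sub(-2, 0) = -2
  n9 = neg(-2) = 2
  n11 = sub(2, -2) = 4
  n14 = max2(0, 4) = 4
  n15 = min2(4, 4) = 4
  n17 = sub(4, 4) = 0

Second demand — change propagation:
  n2: re-runs because x1 0->-1; x1 0->-1; new result 1.
  n6: re-runs because x1 0->-1; new result -1.
  n9: re-runs because n6 -2->-1; new result 1.
  n11: re-runs because n9 2->1; n6 -2->-1; new result 2.
  n14: re-runs because n2 0->1; n11 4->2; new result 2.
  n15: re-runs because n14 4->2; n11 4->2; new result 2.
  n17: re-runs because n15 4->2; n14 4->2; new result 0 (unchanged).

n17 now evaluates to 0.
Run set: n2, n6, n9, n11, n14, n15, n17 (7 run).
Changed values: x1, n2, n6, n9, n11, n14, n15.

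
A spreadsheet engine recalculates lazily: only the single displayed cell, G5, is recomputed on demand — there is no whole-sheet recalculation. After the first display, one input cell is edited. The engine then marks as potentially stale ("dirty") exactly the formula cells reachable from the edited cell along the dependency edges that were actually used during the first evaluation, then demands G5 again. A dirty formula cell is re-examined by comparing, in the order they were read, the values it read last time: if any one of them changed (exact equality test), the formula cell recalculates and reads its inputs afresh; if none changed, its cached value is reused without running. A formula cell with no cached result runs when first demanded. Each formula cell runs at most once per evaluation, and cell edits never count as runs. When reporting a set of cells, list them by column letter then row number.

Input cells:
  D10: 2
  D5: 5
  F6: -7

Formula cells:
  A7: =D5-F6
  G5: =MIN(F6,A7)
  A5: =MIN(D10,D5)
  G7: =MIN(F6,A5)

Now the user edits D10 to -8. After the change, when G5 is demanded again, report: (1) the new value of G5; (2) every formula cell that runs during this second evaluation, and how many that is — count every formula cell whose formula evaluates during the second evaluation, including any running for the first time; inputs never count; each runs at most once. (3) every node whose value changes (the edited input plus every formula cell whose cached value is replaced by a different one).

First evaluation (everything demanded from the output):
  A7 = 5 - -7 = 12
  G5 = MIN(-7, 12) = -7

Propagation after the edit:
  D10 feeds no computation that the output demands — nothing is marked dirty and nothing runs.

Key observation: D10 is never demanded by the output, so the edit triggers no recomputation at all.

New value of G5: -7.
Formula cells that run: none — 0 in total.
Values that change: D10.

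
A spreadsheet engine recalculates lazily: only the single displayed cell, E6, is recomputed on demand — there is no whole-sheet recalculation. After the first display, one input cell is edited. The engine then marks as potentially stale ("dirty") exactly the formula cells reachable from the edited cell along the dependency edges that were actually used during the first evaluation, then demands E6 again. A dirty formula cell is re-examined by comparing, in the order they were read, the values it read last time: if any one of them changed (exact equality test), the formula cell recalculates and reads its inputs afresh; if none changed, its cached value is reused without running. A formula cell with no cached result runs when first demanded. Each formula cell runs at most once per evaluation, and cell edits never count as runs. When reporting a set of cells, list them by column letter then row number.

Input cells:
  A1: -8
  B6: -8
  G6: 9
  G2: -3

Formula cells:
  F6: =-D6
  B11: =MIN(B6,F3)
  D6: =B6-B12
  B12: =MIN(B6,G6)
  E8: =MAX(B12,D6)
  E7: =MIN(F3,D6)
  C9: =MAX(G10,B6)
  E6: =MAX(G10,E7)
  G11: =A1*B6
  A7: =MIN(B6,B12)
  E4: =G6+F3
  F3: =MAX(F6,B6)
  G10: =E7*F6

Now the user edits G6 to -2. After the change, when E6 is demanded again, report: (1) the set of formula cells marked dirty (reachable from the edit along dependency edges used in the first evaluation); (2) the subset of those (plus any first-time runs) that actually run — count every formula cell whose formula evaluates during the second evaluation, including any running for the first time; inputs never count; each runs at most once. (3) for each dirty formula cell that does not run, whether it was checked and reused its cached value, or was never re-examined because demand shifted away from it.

First evaluation (everything demanded from the output):
  B12 = MIN(-8, 9) = -8
  D6 = -8 - -8 = 0
  F6 = -(0) = 0
  F3 = MAX(0, -8) = 0
  E7 = MIN(0, 0) = 0
  G10 = 0 * 0 = 0
  E6 = MAX(0, 0) = 0

Propagation after the edit:
  B12: runs — G6 9->-2; result -8 (same value as before).
  D6: checked — values it read are unchanged (B6 unchanged, B12 unchanged); reused cached 0 without running.
  F6: checked — values it read are unchanged (D6 unchanged); reused cached 0 without running.
  F3: checked — values it read are unchanged (F6 unchanged, B6 unchanged); reused cached 0 without running.
  E7: checked — values it read are unchanged (F3 unchanged, D6 unchanged); reused cached 0 without running.
  G10: checked — values it read are unchanged (E7 unchanged, F6 unchanged); reused cached 0 without running.
  E6: checked — values it read are unchanged (G10 unchanged, E7 unchanged); reused cached 0 without running.

Key observation: the change is absorbed at B12 — it re-runs but produces the same value, and the output's value is unchanged.

Marked dirty: B12, D6, E6, E7, F3, F6, G10.
Formula cells that run: B12 — 1 in total.
Checked but reused from cache: D6, E6, E7, F3, F6, G10.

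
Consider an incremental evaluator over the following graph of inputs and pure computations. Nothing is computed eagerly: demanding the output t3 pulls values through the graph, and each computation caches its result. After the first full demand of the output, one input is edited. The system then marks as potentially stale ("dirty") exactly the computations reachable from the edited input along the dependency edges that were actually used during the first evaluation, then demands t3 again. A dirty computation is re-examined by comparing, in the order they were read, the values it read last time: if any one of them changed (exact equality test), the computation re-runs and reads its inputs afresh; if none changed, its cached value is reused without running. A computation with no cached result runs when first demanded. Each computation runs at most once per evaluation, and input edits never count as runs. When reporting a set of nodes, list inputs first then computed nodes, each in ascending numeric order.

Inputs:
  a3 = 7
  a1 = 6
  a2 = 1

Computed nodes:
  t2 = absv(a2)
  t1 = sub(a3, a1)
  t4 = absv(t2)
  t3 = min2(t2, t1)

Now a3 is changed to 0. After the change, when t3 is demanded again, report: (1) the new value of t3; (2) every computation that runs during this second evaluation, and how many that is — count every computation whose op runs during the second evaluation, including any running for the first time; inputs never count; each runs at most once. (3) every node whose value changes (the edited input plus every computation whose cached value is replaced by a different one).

t3 now evaluates to -6.
Run set: t1, t3 (2 run).
Changed values: a3, t1, t3.

Initial pass — values computed on the first demand:
  t1 = sub(7, 6) = 1
  t2 = absv(1) = 1
  t3 = min2(1, 1) = 1

Second demand — change propagation:
  t1: re-runs because a3 7->0; new result -6.
  t3: re-runs because t1 1->-6; new result -6.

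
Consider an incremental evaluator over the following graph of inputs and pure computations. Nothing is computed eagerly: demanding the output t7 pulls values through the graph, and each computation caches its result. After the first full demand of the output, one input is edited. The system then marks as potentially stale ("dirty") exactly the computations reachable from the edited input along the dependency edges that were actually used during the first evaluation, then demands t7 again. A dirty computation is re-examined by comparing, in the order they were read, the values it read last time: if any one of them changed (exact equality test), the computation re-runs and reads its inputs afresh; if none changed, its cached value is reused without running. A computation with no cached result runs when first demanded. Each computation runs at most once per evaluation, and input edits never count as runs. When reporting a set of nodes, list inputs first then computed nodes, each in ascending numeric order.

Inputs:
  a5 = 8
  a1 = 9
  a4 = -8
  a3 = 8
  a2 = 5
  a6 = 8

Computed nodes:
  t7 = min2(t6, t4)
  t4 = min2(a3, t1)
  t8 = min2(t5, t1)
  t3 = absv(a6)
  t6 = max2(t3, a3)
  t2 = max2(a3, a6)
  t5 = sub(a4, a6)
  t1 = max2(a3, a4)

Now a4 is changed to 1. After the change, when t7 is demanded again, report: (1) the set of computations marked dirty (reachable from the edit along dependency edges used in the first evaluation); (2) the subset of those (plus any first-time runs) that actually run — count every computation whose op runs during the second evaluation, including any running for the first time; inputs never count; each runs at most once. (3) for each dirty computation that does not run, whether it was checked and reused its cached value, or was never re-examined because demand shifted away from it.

Initial pass — values computed on the first demand:
  t1 = max2(8, -8) = 8
  t3 = absv(8) = 8
  t4 = min2(8, 8) = 8
  t6 = max2(8, 8) = 8
  t7 = min2(8, 8) = 8

Second demand — change propagation:
  t1: re-runs because a4 -8->1; new result 8 (unchanged).
  t4: re-examined; everything it read last time is the same (a3 unchanged, t1 unchanged) — cache 8 kept, no run.
  t7: re-examined; everything it read last time is the same (t6 unchanged, t4 unchanged) — cache 8 kept, no run.

The important point: t1 recomputes to an identical value, and the output ends up unchanged.

Dirty set: t1, t4, t7.
Run set: t1 (1 run).
Re-examined without running (cache reused): t4, t7.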